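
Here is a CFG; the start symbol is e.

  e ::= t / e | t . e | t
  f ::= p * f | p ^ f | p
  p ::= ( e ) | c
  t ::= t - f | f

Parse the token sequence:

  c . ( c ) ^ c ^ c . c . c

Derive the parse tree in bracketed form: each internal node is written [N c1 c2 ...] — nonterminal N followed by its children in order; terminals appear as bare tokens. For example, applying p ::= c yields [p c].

[e [t [f [p c]]] . [e [t [f [p ( [e [t [f [p c]]]] )] ^ [f [p c] ^ [f [p c]]]]] . [e [t [f [p c]]] . [e [t [f [p c]]]]]]]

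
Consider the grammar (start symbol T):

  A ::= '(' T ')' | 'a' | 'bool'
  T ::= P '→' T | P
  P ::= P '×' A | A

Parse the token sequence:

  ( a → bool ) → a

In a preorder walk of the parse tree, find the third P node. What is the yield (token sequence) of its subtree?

[T [P [A ( [T [P [A a]] → [T [P [A bool]]]] )]] → [T [P [A a]]]]

bool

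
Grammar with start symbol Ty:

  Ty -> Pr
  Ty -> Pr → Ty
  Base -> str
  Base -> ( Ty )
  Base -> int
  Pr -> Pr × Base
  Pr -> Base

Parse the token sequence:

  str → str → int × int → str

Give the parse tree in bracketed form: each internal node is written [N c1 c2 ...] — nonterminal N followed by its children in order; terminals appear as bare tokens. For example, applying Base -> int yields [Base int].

Ty
Pr → Ty
Base → Ty
str → Ty
str → Pr → Ty
str → Base → Ty
str → str → Ty
str → str → Pr → Ty
str → str → Pr × Base → Ty
str → str → Base × Base → Ty
str → str → int × Base → Ty
str → str → int × int → Ty
str → str → int × int → Pr
str → str → int × int → Base
str → str → int × int → str

[Ty [Pr [Base str]] → [Ty [Pr [Base str]] → [Ty [Pr [Pr [Base int]] × [Base int]] → [Ty [Pr [Base str]]]]]]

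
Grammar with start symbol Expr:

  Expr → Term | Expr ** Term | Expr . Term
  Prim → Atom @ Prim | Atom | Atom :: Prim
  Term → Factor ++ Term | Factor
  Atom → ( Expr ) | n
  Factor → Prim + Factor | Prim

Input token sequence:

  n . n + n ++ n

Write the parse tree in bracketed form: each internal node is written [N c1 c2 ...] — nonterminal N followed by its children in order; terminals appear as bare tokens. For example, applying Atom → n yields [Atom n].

Expr
Expr . Term
Term . Term
Factor . Term
Prim . Term
Atom . Term
n . Term
n . Factor ++ Term
n . Prim + Factor ++ Term
n . Atom + Factor ++ Term
n . n + Factor ++ Term
n . n + Prim ++ Term
n . n + Atom ++ Term
n . n + n ++ Term
n . n + n ++ Factor
n . n + n ++ Prim
n . n + n ++ Atom
n . n + n ++ n

[Expr [Expr [Term [Factor [Prim [Atom n]]]]] . [Term [Factor [Prim [Atom n]] + [Factor [Prim [Atom n]]]] ++ [Term [Factor [Prim [Atom n]]]]]]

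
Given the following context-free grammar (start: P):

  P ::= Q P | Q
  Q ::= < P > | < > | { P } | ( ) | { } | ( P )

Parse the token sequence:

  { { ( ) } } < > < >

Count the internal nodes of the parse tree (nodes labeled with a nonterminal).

10

[P [Q { [P [Q { [P [Q ( )]] }]] }] [P [Q < >] [P [Q < >]]]]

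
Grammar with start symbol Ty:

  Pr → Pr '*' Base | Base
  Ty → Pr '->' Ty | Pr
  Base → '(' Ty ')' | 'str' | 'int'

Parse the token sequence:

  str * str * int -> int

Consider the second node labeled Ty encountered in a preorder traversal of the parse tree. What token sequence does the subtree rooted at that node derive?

int

[Ty [Pr [Pr [Pr [Base str]] * [Base str]] * [Base int]] -> [Ty [Pr [Base int]]]]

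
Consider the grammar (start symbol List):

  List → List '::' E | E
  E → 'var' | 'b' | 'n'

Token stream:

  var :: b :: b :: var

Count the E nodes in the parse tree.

4

[List [List [List [List [E var]] :: [E b]] :: [E b]] :: [E var]]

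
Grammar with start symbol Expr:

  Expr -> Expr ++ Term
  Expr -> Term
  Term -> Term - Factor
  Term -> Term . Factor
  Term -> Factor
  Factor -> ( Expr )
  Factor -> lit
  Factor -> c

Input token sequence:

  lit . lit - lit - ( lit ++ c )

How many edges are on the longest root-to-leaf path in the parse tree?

[Expr [Term [Term [Term [Term [Factor lit]] . [Factor lit]] - [Factor lit]] - [Factor ( [Expr [Expr [Term [Factor lit]]] ++ [Term [Factor c]]] )]]]

7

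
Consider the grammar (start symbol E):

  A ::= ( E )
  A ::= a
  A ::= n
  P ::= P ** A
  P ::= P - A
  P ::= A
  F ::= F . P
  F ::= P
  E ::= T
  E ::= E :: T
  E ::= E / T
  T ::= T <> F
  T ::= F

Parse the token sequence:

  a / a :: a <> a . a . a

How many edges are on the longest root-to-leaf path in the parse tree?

[E [E [E [T [F [P [A a]]]]] / [T [F [P [A a]]]]] :: [T [T [F [P [A a]]]] <> [F [F [F [P [A a]]] . [P [A a]]] . [P [A a]]]]]

7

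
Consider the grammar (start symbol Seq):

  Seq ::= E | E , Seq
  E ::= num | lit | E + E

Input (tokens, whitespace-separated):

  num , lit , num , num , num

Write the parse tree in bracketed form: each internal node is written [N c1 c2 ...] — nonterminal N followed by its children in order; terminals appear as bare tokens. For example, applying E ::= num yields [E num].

[Seq [E num] , [Seq [E lit] , [Seq [E num] , [Seq [E num] , [Seq [E num]]]]]]

Seq
E , Seq
num , Seq
num , E , Seq
num , lit , Seq
num , lit , E , Seq
num , lit , num , Seq
num , lit , num , E , Seq
num , lit , num , num , Seq
num , lit , num , num , E
num , lit , num , num , num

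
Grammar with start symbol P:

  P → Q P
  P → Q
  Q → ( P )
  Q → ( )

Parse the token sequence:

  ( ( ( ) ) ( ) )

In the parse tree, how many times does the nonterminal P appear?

[P [Q ( [P [Q ( [P [Q ( )]] )] [P [Q ( )]]] )]]

4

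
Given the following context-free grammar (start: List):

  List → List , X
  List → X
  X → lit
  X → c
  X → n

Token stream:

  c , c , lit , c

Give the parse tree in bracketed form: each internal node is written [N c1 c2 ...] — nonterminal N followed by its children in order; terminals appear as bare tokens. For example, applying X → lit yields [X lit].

[List [List [List [List [X c]] , [X c]] , [X lit]] , [X c]]

List
List , X
List , X , X
List , X , X , X
X , X , X , X
c , X , X , X
c , c , X , X
c , c , lit , X
c , c , lit , c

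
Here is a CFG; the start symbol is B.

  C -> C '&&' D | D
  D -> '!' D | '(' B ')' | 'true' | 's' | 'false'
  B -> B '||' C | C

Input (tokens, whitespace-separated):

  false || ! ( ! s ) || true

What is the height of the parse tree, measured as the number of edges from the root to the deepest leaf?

[B [B [B [C [D false]]] || [C [D ! [D ( [B [C [D ! [D s]]]] )]]]] || [C [D true]]]

9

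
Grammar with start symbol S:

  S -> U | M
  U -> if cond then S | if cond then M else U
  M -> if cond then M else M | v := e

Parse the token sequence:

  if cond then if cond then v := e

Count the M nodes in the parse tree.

1

[S [U if cond then [S [U if cond then [S [M v := e]]]]]]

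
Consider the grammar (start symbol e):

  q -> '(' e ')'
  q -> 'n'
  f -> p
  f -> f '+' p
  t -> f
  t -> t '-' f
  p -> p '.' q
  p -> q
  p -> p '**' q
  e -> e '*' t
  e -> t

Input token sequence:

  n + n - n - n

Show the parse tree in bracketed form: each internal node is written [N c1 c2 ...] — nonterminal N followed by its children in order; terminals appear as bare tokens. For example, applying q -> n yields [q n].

e
t
t - f
t - f - f
f - f - f
f + p - f - f
p + p - f - f
q + p - f - f
n + p - f - f
n + q - f - f
n + n - f - f
n + n - p - f
n + n - q - f
n + n - n - f
n + n - n - p
n + n - n - q
n + n - n - n

[e [t [t [t [f [f [p [q n]]] + [p [q n]]]] - [f [p [q n]]]] - [f [p [q n]]]]]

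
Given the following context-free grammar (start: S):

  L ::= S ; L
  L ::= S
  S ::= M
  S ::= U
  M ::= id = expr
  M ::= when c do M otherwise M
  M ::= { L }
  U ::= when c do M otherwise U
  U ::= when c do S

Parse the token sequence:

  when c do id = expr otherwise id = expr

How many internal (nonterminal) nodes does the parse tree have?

[S [M when c do [M id = expr] otherwise [M id = expr]]]

4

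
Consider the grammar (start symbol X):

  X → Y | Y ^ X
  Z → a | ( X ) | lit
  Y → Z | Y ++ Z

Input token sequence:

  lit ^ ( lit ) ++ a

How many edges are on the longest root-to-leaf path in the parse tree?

[X [Y [Z lit]] ^ [X [Y [Y [Z ( [X [Y [Z lit]]] )]] ++ [Z a]]]]

8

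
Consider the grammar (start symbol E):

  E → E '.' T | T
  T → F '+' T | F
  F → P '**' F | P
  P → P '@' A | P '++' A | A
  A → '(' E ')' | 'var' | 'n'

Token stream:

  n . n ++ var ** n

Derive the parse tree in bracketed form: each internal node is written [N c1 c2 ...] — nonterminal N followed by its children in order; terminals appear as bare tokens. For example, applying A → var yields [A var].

[E [E [T [F [P [A n]]]]] . [T [F [P [P [A n]] ++ [A var]] ** [F [P [A n]]]]]]

E
E . T
T . T
F . T
P . T
A . T
n . T
n . F
n . P ** F
n . P ++ A ** F
n . A ++ A ** F
n . n ++ A ** F
n . n ++ var ** F
n . n ++ var ** P
n . n ++ var ** A
n . n ++ var ** n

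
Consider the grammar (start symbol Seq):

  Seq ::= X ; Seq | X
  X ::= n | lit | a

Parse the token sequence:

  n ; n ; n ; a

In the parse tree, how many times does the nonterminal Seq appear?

[Seq [X n] ; [Seq [X n] ; [Seq [X n] ; [Seq [X a]]]]]

4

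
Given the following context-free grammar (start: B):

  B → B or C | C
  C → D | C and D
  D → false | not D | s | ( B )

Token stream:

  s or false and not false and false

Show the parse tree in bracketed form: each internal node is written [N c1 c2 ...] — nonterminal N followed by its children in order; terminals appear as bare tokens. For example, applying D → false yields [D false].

B
B or C
C or C
D or C
s or C
s or C and D
s or C and D and D
s or D and D and D
s or false and D and D
s or false and not D and D
s or false and not false and D
s or false and not false and false

[B [B [C [D s]]] or [C [C [C [D false]] and [D not [D false]]] and [D false]]]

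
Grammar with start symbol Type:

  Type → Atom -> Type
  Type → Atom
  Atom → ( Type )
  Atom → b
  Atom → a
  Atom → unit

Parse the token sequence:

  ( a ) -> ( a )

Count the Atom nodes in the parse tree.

[Type [Atom ( [Type [Atom a]] )] -> [Type [Atom ( [Type [Atom a]] )]]]

4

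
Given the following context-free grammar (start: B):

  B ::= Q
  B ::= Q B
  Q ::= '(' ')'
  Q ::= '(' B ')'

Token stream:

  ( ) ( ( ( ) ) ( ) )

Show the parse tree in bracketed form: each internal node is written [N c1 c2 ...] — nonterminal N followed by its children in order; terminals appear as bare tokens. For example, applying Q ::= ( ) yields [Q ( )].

[B [Q ( )] [B [Q ( [B [Q ( [B [Q ( )]] )] [B [Q ( )]]] )]]]

B
Q B
( ) B
( ) Q
( ) ( B )
( ) ( Q B )
( ) ( ( B ) B )
( ) ( ( Q ) B )
( ) ( ( ( ) ) B )
( ) ( ( ( ) ) Q )
( ) ( ( ( ) ) ( ) )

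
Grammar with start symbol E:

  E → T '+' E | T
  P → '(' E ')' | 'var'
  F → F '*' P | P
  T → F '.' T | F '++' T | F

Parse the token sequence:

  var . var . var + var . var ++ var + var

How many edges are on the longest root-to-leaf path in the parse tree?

[E [T [F [P var]] . [T [F [P var]] . [T [F [P var]]]]] + [E [T [F [P var]] . [T [F [P var]] ++ [T [F [P var]]]]] + [E [T [F [P var]]]]]]

7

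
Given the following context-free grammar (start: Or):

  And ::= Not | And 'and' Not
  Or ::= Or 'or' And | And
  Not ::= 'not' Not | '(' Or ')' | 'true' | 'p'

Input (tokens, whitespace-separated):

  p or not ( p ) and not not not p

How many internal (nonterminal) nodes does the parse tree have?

15

[Or [Or [And [Not p]]] or [And [And [Not not [Not ( [Or [And [Not p]]] )]]] and [Not not [Not not [Not not [Not p]]]]]]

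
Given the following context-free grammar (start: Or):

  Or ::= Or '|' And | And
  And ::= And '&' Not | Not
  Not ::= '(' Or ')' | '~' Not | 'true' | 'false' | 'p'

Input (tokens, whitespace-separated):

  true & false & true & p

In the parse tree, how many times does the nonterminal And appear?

4

[Or [And [And [And [And [Not true]] & [Not false]] & [Not true]] & [Not p]]]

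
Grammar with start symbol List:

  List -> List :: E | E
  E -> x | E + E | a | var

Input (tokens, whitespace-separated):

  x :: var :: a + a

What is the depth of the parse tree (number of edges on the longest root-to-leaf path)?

[List [List [List [E x]] :: [E var]] :: [E [E a] + [E a]]]

4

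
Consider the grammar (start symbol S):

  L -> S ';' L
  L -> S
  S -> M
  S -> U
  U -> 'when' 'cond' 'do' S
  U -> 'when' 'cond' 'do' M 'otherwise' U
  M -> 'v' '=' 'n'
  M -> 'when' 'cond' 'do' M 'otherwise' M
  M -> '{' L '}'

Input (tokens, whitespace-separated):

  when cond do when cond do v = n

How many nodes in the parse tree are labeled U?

2

[S [U when cond do [S [U when cond do [S [M v = n]]]]]]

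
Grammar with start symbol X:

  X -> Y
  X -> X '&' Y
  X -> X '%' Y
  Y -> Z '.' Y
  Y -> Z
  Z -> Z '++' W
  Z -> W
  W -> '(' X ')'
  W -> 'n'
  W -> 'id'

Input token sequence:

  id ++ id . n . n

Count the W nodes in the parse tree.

4

[X [Y [Z [Z [W id]] ++ [W id]] . [Y [Z [W n]] . [Y [Z [W n]]]]]]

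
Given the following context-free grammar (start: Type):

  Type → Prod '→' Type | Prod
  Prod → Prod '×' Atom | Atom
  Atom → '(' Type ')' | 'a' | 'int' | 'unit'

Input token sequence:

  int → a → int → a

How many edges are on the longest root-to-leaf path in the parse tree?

6

[Type [Prod [Atom int]] → [Type [Prod [Atom a]] → [Type [Prod [Atom int]] → [Type [Prod [Atom a]]]]]]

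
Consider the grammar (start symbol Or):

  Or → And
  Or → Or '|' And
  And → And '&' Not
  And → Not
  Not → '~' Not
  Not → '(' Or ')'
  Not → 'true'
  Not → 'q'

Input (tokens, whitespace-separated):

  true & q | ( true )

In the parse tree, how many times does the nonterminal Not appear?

[Or [Or [And [And [Not true]] & [Not q]]] | [And [Not ( [Or [And [Not true]]] )]]]

4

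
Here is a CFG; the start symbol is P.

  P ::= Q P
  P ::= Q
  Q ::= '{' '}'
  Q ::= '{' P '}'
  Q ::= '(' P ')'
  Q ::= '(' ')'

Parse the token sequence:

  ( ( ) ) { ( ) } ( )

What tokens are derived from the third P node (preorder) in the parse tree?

[P [Q ( [P [Q ( )]] )] [P [Q { [P [Q ( )]] }] [P [Q ( )]]]]

{ ( ) } ( )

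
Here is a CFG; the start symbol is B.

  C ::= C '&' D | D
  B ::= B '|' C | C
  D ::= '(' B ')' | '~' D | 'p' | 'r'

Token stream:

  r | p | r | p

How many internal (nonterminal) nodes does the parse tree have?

12

[B [B [B [B [C [D r]]] | [C [D p]]] | [C [D r]]] | [C [D p]]]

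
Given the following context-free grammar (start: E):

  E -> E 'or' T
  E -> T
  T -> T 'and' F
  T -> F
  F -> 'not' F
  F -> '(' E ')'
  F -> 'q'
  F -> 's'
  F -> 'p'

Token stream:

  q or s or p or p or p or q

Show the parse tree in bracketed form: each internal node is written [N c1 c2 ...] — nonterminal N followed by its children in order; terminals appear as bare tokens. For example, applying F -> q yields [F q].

E
E or T
E or T or T
E or T or T or T
E or T or T or T or T
E or T or T or T or T or T
T or T or T or T or T or T
F or T or T or T or T or T
q or T or T or T or T or T
q or F or T or T or T or T
q or s or T or T or T or T
q or s or F or T or T or T
q or s or p or T or T or T
q or s or p or F or T or T
q or s or p or p or T or T
q or s or p or p or F or T
q or s or p or p or p or T
q or s or p or p or p or F
q or s or p or p or p or q

[E [E [E [E [E [E [T [F q]]] or [T [F s]]] or [T [F p]]] or [T [F p]]] or [T [F p]]] or [T [F q]]]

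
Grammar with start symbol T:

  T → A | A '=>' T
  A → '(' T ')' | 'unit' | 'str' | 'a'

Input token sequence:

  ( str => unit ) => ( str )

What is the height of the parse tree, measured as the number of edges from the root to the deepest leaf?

5

[T [A ( [T [A str] => [T [A unit]]] )] => [T [A ( [T [A str]] )]]]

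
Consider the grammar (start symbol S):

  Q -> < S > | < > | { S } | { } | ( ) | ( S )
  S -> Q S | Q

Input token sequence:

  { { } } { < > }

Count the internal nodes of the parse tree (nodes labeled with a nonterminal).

8

[S [Q { [S [Q { }]] }] [S [Q { [S [Q < >]] }]]]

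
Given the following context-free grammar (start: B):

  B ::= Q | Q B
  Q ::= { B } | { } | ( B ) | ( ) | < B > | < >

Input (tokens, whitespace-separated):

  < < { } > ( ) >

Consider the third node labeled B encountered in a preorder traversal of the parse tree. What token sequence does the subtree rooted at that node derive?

[B [Q < [B [Q < [B [Q { }]] >] [B [Q ( )]]] >]]

{ }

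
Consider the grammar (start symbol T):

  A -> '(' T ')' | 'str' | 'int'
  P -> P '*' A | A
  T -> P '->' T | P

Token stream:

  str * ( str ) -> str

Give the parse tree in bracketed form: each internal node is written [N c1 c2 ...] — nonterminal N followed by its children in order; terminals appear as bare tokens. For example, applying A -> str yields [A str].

T
P -> T
P * A -> T
A * A -> T
str * A -> T
str * ( T ) -> T
str * ( P ) -> T
str * ( A ) -> T
str * ( str ) -> T
str * ( str ) -> P
str * ( str ) -> A
str * ( str ) -> str

[T [P [P [A str]] * [A ( [T [P [A str]]] )]] -> [T [P [A str]]]]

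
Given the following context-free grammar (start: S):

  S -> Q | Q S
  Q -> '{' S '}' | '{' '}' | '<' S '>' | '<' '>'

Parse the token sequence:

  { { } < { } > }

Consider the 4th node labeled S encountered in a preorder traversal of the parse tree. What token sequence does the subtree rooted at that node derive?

{ }

[S [Q { [S [Q { }] [S [Q < [S [Q { }]] >]]] }]]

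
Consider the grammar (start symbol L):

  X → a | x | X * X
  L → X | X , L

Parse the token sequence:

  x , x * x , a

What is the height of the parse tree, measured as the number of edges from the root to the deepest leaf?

4

[L [X x] , [L [X [X x] * [X x]] , [L [X a]]]]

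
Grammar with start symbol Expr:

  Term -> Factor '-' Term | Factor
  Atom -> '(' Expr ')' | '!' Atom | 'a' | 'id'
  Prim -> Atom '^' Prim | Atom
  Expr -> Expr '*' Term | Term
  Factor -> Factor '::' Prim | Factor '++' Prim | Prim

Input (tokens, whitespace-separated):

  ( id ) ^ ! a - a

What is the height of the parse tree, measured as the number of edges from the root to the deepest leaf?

[Expr [Term [Factor [Prim [Atom ( [Expr [Term [Factor [Prim [Atom id]]]]] )] ^ [Prim [Atom ! [Atom a]]]]] - [Term [Factor [Prim [Atom a]]]]]]

10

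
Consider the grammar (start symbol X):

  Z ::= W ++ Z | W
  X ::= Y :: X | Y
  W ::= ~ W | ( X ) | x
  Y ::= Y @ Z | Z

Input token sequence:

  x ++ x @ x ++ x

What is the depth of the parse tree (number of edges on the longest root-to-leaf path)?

[X [Y [Y [Z [W x] ++ [Z [W x]]]] @ [Z [W x] ++ [Z [W x]]]]]

6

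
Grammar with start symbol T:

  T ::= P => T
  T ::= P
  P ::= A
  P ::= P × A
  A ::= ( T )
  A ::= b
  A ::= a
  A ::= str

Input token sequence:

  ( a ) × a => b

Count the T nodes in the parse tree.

3

[T [P [P [A ( [T [P [A a]]] )]] × [A a]] => [T [P [A b]]]]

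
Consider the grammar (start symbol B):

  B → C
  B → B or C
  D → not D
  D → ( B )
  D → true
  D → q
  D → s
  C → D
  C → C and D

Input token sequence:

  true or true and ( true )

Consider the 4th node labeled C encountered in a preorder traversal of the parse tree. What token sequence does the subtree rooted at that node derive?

true

[B [B [C [D true]]] or [C [C [D true]] and [D ( [B [C [D true]]] )]]]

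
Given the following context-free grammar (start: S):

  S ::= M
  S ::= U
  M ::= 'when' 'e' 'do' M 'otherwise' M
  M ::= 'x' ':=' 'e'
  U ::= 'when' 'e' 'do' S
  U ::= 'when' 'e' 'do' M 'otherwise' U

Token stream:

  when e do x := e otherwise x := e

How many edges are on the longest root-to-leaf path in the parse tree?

[S [M when e do [M x := e] otherwise [M x := e]]]

3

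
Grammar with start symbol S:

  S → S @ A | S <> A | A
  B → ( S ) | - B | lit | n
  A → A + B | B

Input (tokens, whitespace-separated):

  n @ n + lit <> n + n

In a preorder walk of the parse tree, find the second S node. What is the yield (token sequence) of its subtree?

n @ n + lit

[S [S [S [A [B n]]] @ [A [A [B n]] + [B lit]]] <> [A [A [B n]] + [B n]]]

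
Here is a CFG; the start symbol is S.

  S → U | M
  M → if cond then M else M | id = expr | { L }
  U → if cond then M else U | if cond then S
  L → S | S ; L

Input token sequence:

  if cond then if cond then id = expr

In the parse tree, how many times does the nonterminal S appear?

[S [U if cond then [S [U if cond then [S [M id = expr]]]]]]

3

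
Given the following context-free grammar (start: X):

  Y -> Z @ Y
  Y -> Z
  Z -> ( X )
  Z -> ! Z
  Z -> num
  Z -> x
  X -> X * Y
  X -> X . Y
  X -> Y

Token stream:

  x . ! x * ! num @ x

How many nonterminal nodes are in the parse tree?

13

[X [X [X [Y [Z x]]] . [Y [Z ! [Z x]]]] * [Y [Z ! [Z num]] @ [Y [Z x]]]]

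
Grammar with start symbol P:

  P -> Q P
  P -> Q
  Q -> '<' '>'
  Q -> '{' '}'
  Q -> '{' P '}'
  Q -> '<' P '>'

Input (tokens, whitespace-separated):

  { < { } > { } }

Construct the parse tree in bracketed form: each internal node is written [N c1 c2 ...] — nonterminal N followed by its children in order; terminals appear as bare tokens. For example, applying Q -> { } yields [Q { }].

P
Q
{ P }
{ Q P }
{ < P > P }
{ < Q > P }
{ < { } > P }
{ < { } > Q }
{ < { } > { } }

[P [Q { [P [Q < [P [Q { }]] >] [P [Q { }]]] }]]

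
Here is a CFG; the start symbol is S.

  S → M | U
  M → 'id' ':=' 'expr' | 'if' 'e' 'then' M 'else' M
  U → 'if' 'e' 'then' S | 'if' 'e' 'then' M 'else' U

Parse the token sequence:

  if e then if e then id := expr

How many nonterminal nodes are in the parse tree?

[S [U if e then [S [U if e then [S [M id := expr]]]]]]

6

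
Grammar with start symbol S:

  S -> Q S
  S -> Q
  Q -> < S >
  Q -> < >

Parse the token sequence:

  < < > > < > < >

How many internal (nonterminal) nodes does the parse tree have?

8

[S [Q < [S [Q < >]] >] [S [Q < >] [S [Q < >]]]]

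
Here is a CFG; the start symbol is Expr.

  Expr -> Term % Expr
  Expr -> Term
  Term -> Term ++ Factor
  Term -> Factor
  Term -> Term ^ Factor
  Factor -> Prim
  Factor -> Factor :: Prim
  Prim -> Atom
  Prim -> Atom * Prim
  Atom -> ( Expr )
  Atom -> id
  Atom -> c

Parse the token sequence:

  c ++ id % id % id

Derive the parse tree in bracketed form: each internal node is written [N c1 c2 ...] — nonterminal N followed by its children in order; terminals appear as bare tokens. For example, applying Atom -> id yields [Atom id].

[Expr [Term [Term [Factor [Prim [Atom c]]]] ++ [Factor [Prim [Atom id]]]] % [Expr [Term [Factor [Prim [Atom id]]]] % [Expr [Term [Factor [Prim [Atom id]]]]]]]

Expr
Term % Expr
Term ++ Factor % Expr
Factor ++ Factor % Expr
Prim ++ Factor % Expr
Atom ++ Factor % Expr
c ++ Factor % Expr
c ++ Prim % Expr
c ++ Atom % Expr
c ++ id % Expr
c ++ id % Term % Expr
c ++ id % Factor % Expr
c ++ id % Prim % Expr
c ++ id % Atom % Expr
c ++ id % id % Expr
c ++ id % id % Term
c ++ id % id % Factor
c ++ id % id % Prim
c ++ id % id % Atom
c ++ id % id % id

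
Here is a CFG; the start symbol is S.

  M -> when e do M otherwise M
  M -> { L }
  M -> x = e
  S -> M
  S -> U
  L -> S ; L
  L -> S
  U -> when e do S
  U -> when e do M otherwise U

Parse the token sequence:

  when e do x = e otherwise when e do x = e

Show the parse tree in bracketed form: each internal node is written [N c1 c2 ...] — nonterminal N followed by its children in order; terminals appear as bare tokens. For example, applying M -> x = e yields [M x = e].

S
U
when e do M otherwise U
when e do x = e otherwise U
when e do x = e otherwise when e do S
when e do x = e otherwise when e do M
when e do x = e otherwise when e do x = e

[S [U when e do [M x = e] otherwise [U when e do [S [M x = e]]]]]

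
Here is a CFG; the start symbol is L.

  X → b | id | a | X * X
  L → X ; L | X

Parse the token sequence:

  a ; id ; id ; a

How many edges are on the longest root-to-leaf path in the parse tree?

5

[L [X a] ; [L [X id] ; [L [X id] ; [L [X a]]]]]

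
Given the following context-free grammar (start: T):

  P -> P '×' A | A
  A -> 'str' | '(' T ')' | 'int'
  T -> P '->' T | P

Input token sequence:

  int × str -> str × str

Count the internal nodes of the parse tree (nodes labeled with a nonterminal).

[T [P [P [A int]] × [A str]] -> [T [P [P [A str]] × [A str]]]]

10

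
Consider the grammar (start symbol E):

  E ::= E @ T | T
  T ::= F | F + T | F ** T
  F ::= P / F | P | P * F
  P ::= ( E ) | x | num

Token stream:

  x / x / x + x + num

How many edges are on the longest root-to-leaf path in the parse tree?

[E [T [F [P x] / [F [P x] / [F [P x]]]] + [T [F [P x]] + [T [F [P num]]]]]]

6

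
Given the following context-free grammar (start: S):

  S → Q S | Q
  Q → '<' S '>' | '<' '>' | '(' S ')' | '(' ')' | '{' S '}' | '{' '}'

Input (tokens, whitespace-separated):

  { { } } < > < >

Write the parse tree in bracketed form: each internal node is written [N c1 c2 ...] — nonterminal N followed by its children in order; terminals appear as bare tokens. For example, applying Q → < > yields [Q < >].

S
Q S
{ S } S
{ Q } S
{ { } } S
{ { } } Q S
{ { } } < > S
{ { } } < > Q
{ { } } < > < >

[S [Q { [S [Q { }]] }] [S [Q < >] [S [Q < >]]]]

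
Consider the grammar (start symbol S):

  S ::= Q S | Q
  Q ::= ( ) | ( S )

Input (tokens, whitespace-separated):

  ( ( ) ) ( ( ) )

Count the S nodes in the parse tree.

4

[S [Q ( [S [Q ( )]] )] [S [Q ( [S [Q ( )]] )]]]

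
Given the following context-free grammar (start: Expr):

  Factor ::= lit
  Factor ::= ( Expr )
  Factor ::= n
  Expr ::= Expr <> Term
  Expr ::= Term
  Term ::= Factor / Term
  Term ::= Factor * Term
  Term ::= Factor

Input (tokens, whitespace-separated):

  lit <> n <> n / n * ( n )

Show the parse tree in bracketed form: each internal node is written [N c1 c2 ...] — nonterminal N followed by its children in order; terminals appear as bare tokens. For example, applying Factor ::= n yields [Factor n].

[Expr [Expr [Expr [Term [Factor lit]]] <> [Term [Factor n]]] <> [Term [Factor n] / [Term [Factor n] * [Term [Factor ( [Expr [Term [Factor n]]] )]]]]]

Expr
Expr <> Term
Expr <> Term <> Term
Term <> Term <> Term
Factor <> Term <> Term
lit <> Term <> Term
lit <> Factor <> Term
lit <> n <> Term
lit <> n <> Factor / Term
lit <> n <> n / Term
lit <> n <> n / Factor * Term
lit <> n <> n / n * Term
lit <> n <> n / n * Factor
lit <> n <> n / n * ( Expr )
lit <> n <> n / n * ( Term )
lit <> n <> n / n * ( Factor )
lit <> n <> n / n * ( n )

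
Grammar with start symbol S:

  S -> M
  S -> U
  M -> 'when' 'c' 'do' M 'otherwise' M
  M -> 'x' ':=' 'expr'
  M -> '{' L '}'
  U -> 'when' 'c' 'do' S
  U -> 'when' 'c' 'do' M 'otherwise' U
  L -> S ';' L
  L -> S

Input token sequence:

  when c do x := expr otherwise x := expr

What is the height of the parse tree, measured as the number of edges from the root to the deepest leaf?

[S [M when c do [M x := expr] otherwise [M x := expr]]]

3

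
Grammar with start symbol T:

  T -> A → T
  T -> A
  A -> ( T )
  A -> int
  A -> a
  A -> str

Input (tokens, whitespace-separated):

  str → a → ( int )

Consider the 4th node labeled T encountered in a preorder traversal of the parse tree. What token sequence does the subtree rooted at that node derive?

[T [A str] → [T [A a] → [T [A ( [T [A int]] )]]]]

int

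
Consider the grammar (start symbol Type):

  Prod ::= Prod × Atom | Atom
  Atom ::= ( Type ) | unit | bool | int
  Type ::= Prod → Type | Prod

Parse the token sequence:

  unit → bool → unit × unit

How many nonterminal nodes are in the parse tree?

11

[Type [Prod [Atom unit]] → [Type [Prod [Atom bool]] → [Type [Prod [Prod [Atom unit]] × [Atom unit]]]]]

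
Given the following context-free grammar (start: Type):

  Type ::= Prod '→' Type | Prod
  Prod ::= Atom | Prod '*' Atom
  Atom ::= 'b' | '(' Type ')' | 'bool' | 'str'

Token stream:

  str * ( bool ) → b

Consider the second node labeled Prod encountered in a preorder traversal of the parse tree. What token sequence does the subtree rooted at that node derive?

[Type [Prod [Prod [Atom str]] * [Atom ( [Type [Prod [Atom bool]]] )]] → [Type [Prod [Atom b]]]]

str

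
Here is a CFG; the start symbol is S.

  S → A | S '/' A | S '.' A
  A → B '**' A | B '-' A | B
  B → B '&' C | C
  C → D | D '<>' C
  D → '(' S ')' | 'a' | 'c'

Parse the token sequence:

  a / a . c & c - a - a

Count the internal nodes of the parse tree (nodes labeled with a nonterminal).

[S [S [S [A [B [C [D a]]]]] / [A [B [C [D a]]]]] . [A [B [B [C [D c]]] & [C [D c]]] - [A [B [C [D a]]] - [A [B [C [D a]]]]]]]

26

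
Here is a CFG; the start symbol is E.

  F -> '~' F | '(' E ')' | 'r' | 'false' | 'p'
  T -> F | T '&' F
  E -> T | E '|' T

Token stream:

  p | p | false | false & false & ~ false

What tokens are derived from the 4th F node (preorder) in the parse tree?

[E [E [E [E [T [F p]]] | [T [F p]]] | [T [F false]]] | [T [T [T [F false]] & [F false]] & [F ~ [F false]]]]

false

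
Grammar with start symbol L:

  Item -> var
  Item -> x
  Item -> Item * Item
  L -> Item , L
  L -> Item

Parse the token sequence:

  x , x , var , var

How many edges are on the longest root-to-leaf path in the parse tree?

[L [Item x] , [L [Item x] , [L [Item var] , [L [Item var]]]]]

5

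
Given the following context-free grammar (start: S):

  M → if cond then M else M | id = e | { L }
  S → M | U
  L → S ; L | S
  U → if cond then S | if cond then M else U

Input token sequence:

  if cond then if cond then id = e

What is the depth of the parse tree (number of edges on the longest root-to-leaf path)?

6

[S [U if cond then [S [U if cond then [S [M id = e]]]]]]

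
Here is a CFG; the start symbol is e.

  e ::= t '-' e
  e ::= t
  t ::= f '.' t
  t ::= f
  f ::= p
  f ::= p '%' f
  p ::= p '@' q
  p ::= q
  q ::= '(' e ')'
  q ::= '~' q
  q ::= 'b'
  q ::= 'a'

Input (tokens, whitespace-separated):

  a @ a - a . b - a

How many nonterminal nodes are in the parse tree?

21

[e [t [f [p [p [q a]] @ [q a]]]] - [e [t [f [p [q a]]] . [t [f [p [q b]]]]] - [e [t [f [p [q a]]]]]]]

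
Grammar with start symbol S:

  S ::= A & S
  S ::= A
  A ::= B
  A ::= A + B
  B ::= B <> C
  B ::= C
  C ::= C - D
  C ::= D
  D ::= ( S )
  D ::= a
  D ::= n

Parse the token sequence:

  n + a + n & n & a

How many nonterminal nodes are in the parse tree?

23

[S [A [A [A [B [C [D n]]]] + [B [C [D a]]]] + [B [C [D n]]]] & [S [A [B [C [D n]]]] & [S [A [B [C [D a]]]]]]]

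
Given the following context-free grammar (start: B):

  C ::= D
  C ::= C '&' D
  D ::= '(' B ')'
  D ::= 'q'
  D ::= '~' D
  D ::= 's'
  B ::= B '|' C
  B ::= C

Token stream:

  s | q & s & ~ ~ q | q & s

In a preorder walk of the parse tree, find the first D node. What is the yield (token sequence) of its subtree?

[B [B [B [C [D s]]] | [C [C [C [D q]] & [D s]] & [D ~ [D ~ [D q]]]]] | [C [C [D q]] & [D s]]]

s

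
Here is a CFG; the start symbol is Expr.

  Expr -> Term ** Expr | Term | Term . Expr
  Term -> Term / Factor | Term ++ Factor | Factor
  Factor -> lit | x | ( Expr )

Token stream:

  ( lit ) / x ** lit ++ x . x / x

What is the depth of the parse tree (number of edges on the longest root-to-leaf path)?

7

[Expr [Term [Term [Factor ( [Expr [Term [Factor lit]]] )]] / [Factor x]] ** [Expr [Term [Term [Factor lit]] ++ [Factor x]] . [Expr [Term [Term [Factor x]] / [Factor x]]]]]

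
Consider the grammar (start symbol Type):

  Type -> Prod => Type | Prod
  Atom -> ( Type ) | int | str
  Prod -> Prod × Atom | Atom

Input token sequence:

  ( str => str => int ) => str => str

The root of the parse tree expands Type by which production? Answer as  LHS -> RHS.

[Type [Prod [Atom ( [Type [Prod [Atom str]] => [Type [Prod [Atom str]] => [Type [Prod [Atom int]]]]] )]] => [Type [Prod [Atom str]] => [Type [Prod [Atom str]]]]]

Type -> Prod => Type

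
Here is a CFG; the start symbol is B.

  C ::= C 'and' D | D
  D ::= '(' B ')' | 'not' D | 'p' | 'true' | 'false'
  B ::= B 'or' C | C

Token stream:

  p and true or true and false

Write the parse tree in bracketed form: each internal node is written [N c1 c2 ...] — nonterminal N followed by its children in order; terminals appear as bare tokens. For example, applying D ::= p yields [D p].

B
B or C
C or C
C and D or C
D and D or C
p and D or C
p and true or C
p and true or C and D
p and true or D and D
p and true or true and D
p and true or true and false

[B [B [C [C [D p]] and [D true]]] or [C [C [D true]] and [D false]]]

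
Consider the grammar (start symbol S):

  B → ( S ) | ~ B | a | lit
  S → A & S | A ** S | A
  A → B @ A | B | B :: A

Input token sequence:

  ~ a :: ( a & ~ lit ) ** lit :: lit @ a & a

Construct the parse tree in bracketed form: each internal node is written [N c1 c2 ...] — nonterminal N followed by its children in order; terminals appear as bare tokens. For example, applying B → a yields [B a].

S
A ** S
B :: A ** S
~ B :: A ** S
~ a :: A ** S
~ a :: B ** S
~ a :: ( S ) ** S
~ a :: ( A & S ) ** S
~ a :: ( B & S ) ** S
~ a :: ( a & S ) ** S
~ a :: ( a & A ) ** S
~ a :: ( a & B ) ** S
~ a :: ( a & ~ B ) ** S
~ a :: ( a & ~ lit ) ** S
~ a :: ( a & ~ lit ) ** A & S
~ a :: ( a & ~ lit ) ** B :: A & S
~ a :: ( a & ~ lit ) ** lit :: A & S
~ a :: ( a & ~ lit ) ** lit :: B @ A & S
~ a :: ( a & ~ lit ) ** lit :: lit @ A & S
~ a :: ( a & ~ lit ) ** lit :: lit @ B & S
~ a :: ( a & ~ lit ) ** lit :: lit @ a & S
~ a :: ( a & ~ lit ) ** lit :: lit @ a & A
~ a :: ( a & ~ lit ) ** lit :: lit @ a & B
~ a :: ( a & ~ lit ) ** lit :: lit @ a & a

[S [A [B ~ [B a]] :: [A [B ( [S [A [B a]] & [S [A [B ~ [B lit]]]]] )]]] ** [S [A [B lit] :: [A [B lit] @ [A [B a]]]] & [S [A [B a]]]]]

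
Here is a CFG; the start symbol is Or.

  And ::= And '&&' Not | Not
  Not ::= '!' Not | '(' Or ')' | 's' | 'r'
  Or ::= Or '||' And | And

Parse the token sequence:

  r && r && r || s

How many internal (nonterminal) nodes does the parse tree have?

10

[Or [Or [And [And [And [Not r]] && [Not r]] && [Not r]]] || [And [Not s]]]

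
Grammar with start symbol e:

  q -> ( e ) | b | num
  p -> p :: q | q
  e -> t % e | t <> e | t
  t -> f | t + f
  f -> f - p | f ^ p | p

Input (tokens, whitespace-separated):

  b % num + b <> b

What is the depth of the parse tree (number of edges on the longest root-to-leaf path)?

7

[e [t [f [p [q b]]]] % [e [t [t [f [p [q num]]]] + [f [p [q b]]]] <> [e [t [f [p [q b]]]]]]]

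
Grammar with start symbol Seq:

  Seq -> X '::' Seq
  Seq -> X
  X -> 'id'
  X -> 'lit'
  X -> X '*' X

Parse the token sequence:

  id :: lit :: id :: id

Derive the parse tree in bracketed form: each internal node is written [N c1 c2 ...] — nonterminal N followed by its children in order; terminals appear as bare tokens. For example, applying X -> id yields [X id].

Seq
X :: Seq
id :: Seq
id :: X :: Seq
id :: lit :: Seq
id :: lit :: X :: Seq
id :: lit :: id :: Seq
id :: lit :: id :: X
id :: lit :: id :: id

[Seq [X id] :: [Seq [X lit] :: [Seq [X id] :: [Seq [X id]]]]]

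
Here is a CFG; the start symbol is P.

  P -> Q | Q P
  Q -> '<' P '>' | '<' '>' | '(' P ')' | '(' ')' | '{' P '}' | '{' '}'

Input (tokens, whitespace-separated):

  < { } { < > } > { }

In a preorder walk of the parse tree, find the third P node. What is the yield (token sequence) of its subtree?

[P [Q < [P [Q { }] [P [Q { [P [Q < >]] }]]] >] [P [Q { }]]]

{ < > }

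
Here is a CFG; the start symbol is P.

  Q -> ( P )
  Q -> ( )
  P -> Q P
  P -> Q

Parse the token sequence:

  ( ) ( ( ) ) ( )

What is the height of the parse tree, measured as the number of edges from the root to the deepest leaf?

5

[P [Q ( )] [P [Q ( [P [Q ( )]] )] [P [Q ( )]]]]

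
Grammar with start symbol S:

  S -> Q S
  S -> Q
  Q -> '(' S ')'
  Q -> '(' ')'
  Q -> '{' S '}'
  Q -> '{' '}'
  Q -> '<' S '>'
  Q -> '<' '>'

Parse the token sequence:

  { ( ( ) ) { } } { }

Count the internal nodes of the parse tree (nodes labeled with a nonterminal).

[S [Q { [S [Q ( [S [Q ( )]] )] [S [Q { }]]] }] [S [Q { }]]]

10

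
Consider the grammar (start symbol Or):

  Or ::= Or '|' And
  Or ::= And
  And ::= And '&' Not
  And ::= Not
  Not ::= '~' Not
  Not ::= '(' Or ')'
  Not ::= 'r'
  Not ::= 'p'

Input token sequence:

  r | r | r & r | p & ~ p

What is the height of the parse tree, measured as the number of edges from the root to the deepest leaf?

[Or [Or [Or [Or [And [Not r]]] | [And [Not r]]] | [And [And [Not r]] & [Not r]]] | [And [And [Not p]] & [Not ~ [Not p]]]]

6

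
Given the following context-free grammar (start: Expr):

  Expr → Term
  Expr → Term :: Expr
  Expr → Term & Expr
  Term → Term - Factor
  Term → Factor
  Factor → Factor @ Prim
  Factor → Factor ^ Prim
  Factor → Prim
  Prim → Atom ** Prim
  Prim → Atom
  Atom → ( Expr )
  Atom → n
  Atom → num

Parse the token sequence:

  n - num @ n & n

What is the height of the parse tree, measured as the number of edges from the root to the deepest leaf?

[Expr [Term [Term [Factor [Prim [Atom n]]]] - [Factor [Factor [Prim [Atom num]]] @ [Prim [Atom n]]]] & [Expr [Term [Factor [Prim [Atom n]]]]]]

6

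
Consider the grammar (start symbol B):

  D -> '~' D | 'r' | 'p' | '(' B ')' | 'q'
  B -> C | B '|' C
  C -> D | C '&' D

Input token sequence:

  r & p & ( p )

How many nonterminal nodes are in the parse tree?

10

[B [C [C [C [D r]] & [D p]] & [D ( [B [C [D p]]] )]]]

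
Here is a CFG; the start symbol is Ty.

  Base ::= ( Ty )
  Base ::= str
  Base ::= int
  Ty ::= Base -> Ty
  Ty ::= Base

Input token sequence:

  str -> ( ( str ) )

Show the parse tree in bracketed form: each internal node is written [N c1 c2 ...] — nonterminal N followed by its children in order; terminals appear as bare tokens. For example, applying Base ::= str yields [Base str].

Ty
Base -> Ty
str -> Ty
str -> Base
str -> ( Ty )
str -> ( Base )
str -> ( ( Ty ) )
str -> ( ( Base ) )
str -> ( ( str ) )

[Ty [Base str] -> [Ty [Base ( [Ty [Base ( [Ty [Base str]] )]] )]]]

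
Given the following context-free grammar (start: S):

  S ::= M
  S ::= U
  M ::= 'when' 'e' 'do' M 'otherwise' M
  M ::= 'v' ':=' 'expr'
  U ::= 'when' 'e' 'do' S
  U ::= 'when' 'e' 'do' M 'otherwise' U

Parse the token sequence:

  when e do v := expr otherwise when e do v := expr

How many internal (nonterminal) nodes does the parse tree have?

6

[S [U when e do [M v := expr] otherwise [U when e do [S [M v := expr]]]]]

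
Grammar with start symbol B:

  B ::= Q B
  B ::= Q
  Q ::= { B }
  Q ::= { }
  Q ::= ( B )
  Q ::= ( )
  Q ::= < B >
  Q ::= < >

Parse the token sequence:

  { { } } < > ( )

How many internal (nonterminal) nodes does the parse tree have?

[B [Q { [B [Q { }]] }] [B [Q < >] [B [Q ( )]]]]

8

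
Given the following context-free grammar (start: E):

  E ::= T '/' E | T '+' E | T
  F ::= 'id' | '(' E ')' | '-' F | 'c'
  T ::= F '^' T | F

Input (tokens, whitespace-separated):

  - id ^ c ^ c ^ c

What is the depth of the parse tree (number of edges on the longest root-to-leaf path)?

[E [T [F - [F id]] ^ [T [F c] ^ [T [F c] ^ [T [F c]]]]]]

6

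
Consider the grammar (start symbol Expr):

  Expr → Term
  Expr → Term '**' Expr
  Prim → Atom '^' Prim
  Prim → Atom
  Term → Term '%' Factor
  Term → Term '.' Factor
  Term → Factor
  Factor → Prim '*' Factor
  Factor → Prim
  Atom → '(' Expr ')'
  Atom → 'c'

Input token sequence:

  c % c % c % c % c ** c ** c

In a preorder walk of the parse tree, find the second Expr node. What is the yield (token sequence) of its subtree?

[Expr [Term [Term [Term [Term [Term [Factor [Prim [Atom c]]]] % [Factor [Prim [Atom c]]]] % [Factor [Prim [Atom c]]]] % [Factor [Prim [Atom c]]]] % [Factor [Prim [Atom c]]]] ** [Expr [Term [Factor [Prim [Atom c]]]] ** [Expr [Term [Factor [Prim [Atom c]]]]]]]

c ** c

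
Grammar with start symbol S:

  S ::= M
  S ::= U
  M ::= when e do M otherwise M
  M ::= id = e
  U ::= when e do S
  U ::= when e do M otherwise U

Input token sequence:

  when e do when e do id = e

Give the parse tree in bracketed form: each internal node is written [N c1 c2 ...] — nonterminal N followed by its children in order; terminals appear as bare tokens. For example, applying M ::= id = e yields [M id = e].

[S [U when e do [S [U when e do [S [M id = e]]]]]]

S
U
when e do S
when e do U
when e do when e do S
when e do when e do M
when e do when e do id = e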